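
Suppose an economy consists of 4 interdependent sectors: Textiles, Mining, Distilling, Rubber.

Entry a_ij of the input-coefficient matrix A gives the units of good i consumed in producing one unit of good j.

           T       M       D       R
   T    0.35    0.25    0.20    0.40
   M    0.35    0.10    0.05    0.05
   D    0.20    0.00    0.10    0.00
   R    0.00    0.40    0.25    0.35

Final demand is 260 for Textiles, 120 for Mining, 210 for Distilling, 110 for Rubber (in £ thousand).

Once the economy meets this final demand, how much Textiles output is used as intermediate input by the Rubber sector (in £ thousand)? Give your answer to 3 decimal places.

I − A =
  [   0.65    -0.25    -0.20    -0.40]
  [  -0.35     0.90    -0.05    -0.05]
  [  -0.20     0.00     0.90     0.00]
  [   0.00    -0.40    -0.25     0.65]
Compute the cofactors C_ij = (−1)^(i+j)·(3×3 minor ij) of I−A; the adjugate is their transpose:
adj(I−A) = Cᵀ =
  [ 0.508500   0.290250   0.222250   0.335250]
  [ 0.213750   0.334250   0.109750   0.157250]
  [ 0.113000   0.064500   0.254375   0.074500]
  [ 0.175000   0.230500   0.165375   0.409250]
det(I−A) = Σ_j (I−A)_1j·C_1j = (0.65)(0.508500) + (-0.25)(0.213750) + (-0.20)(0.113000) + (-0.40)(0.175000) = 0.1844875
(I − A)⁻¹ = adj(I−A) / det(I−A) ≈
  [   2.7563     1.5733     1.2047     1.8172]
  [   1.1586     1.8118     0.5949     0.8524]
  [   0.6125     0.3496     1.3788     0.4038]
  [   0.9486     1.2494     0.8964     2.2183]
First solve x = (I − A)⁻¹ d = adj(I−A)·d / det(I−A); in particular x_R = (0.175000·260 + 0.230500·120 + 0.165375·210 + 0.409250·110) / 0.1844875 = 152.90625 / 0.1844875 ≈ 828.81632.
Intermediate flow from T to R: z_TR = a_TR · x_R = 0.40 × 152.90625 / 0.1844875 = 61.1625 / 0.1844875 ≈ 331.527.

z_TR = 331.527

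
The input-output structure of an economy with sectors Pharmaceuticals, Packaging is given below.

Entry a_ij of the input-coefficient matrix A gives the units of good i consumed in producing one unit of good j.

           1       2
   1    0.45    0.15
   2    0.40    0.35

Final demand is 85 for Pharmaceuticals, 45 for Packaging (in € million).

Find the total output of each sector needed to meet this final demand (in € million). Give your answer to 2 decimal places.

x_1 = 208.40, x_2 = 197.48

I − A =
  [   0.55    -0.15]
  [  -0.40     0.65]
det(I−A) = (0.55)(0.65) − (-0.15)(-0.40) = 0.2975
adj(I−A) = [[0.65, 0.15], [0.40, 0.55]]
(I − A)⁻¹ = adj(I−A) / det(I−A) ≈
  [   2.1849     0.5042]
  [   1.3445     1.8487]
x = (I − A)⁻¹ d = adj(I−A)·d / det(I−A), with det(I−A) = 0.2975:
  x_1 = (0.65·85 + 0.15·45) / 0.2975 = 62.00 / 0.2975 ≈ 208.40
  x_2 = (0.40·85 + 0.55·45) / 0.2975 = 58.75 / 0.2975 ≈ 197.48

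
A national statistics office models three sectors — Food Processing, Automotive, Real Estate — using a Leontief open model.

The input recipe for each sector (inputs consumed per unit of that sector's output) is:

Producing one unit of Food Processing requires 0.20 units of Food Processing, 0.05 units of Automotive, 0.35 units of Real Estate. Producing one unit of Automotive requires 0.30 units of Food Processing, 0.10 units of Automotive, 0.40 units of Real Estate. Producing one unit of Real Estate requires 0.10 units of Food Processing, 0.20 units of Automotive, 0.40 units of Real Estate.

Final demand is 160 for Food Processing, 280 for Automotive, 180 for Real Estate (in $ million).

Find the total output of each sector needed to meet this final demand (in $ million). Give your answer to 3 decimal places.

x_F = 532.677, x_A = 559.278, x_R = 983.580

I − A =
  [   0.80    -0.30    -0.10]
  [  -0.05     0.90    -0.20]
  [  -0.35    -0.40     0.60]
Cofactors of I−A, C_ij = (−1)^(i+j)·(minor ij) (rows/columns in the sector order above):
  C_11 = (0.90)(0.60) − (-0.20)(-0.40) = 0.4600
  C_12 = −[(-0.05)(0.60) − (-0.20)(-0.35)] = 0.1000
  C_13 = (-0.05)(-0.40) − (0.90)(-0.35) = 0.3350
  C_21 = −[(-0.30)(0.60) − (-0.10)(-0.40)] = 0.2200
  C_22 = (0.80)(0.60) − (-0.10)(-0.35) = 0.4450
  C_23 = −[(0.80)(-0.40) − (-0.30)(-0.35)] = 0.4250
  C_31 = (-0.30)(-0.20) − (-0.10)(0.90) = 0.1500
  C_32 = −[(0.80)(-0.20) − (-0.10)(-0.05)] = 0.1650
  C_33 = (0.80)(0.90) − (-0.30)(-0.05) = 0.7050
det(I−A) = Σ_j (I−A)_1j·C_1j = (0.80)(0.4600) + (-0.30)(0.1000) + (-0.10)(0.3350) = 0.3045
adj(I−A) = Cᵀ =
  [ 0.4600   0.2200   0.1500]
  [ 0.1000   0.4450   0.1650]
  [ 0.3350   0.4250   0.7050]
(I − A)⁻¹ = adj(I−A) / det(I−A) ≈
  [   1.5107     0.7225     0.4926]
  [   0.3284     1.4614     0.5419]
  [   1.1002     1.3957     2.3153]
x = (I − A)⁻¹ d = adj(I−A)·d / det(I−A), with det(I−A) = 0.3045:
  x_F = (0.4600·160 + 0.2200·280 + 0.1500·180) / 0.3045 = 162.20 / 0.3045 ≈ 532.677
  x_A = (0.1000·160 + 0.4450·280 + 0.1650·180) / 0.3045 = 170.30 / 0.3045 ≈ 559.278
  x_R = (0.3350·160 + 0.4250·280 + 0.7050·180) / 0.3045 = 299.50 / 0.3045 ≈ 983.580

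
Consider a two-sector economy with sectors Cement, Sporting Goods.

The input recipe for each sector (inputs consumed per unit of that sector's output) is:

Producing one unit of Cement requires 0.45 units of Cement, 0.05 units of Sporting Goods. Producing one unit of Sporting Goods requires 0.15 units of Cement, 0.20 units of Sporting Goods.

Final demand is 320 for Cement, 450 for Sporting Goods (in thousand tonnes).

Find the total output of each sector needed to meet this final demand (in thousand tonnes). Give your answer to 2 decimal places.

I − A =
  [   0.55    -0.15]
  [  -0.05     0.80]
det(I−A) = (0.55)(0.80) − (-0.15)(-0.05) = 0.4325
adj(I−A) = [[0.80, 0.15], [0.05, 0.55]]
(I − A)⁻¹ = adj(I−A) / det(I−A) ≈
  [   1.8497     0.3468]
  [   0.1156     1.2717]
x = (I − A)⁻¹ d = adj(I−A)·d / det(I−A), with det(I−A) = 0.4325:
  x_1 = (0.80·320 + 0.15·450) / 0.4325 = 323.50 / 0.4325 ≈ 747.98
  x_2 = (0.05·320 + 0.55·450) / 0.4325 = 263.50 / 0.4325 ≈ 609.25

x_1 = 747.98, x_2 = 609.25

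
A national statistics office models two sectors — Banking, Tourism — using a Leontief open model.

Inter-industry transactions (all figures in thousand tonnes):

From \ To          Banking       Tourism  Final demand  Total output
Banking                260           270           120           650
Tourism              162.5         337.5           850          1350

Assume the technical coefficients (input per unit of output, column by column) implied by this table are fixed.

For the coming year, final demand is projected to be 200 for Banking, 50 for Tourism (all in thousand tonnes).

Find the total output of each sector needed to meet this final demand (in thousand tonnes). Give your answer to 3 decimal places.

Technical coefficients a_ij = z_ij / X_j:
  a_11 = 260/650 = 0.40, a_21 = 162.5/650 = 0.25
  a_12 = 270/1350 = 0.20, a_22 = 337.5/1350 = 0.25
I − A =
  [   0.60    -0.20]
  [  -0.25     0.75]
det(I−A) = (0.60)(0.75) − (-0.20)(-0.25) = 0.4000
adj(I−A) = [[0.75, 0.20], [0.25, 0.60]]
(I − A)⁻¹ = adj(I−A) / det(I−A) ≈
  [   1.8750     0.5000]
  [   0.6250     1.5000]
x = (I − A)⁻¹ d = adj(I−A)·d / det(I−A), with det(I−A) = 0.4000:
  x_1 = (0.75·200 + 0.20·50) / 0.4000 = 160.00 / 0.4000 = 400.000
  x_2 = (0.25·200 + 0.60·50) / 0.4000 = 80.00 / 0.4000 = 200.000

x_1 = 400.000, x_2 = 200.000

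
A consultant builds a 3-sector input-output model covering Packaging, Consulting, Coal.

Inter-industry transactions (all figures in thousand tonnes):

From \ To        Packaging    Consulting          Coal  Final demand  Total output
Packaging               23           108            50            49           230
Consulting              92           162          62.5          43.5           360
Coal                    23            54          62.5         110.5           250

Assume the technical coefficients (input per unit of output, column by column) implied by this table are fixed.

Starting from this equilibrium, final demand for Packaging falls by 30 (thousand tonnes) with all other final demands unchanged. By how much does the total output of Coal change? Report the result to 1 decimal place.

Δx_3 = -15.9

Technical coefficients a_ij = z_ij / X_j:
  a_11 = 23/230 = 0.10, a_21 = 92/230 = 0.40, a_31 = 23/230 = 0.10
  a_12 = 108/360 = 0.30, a_22 = 162/360 = 0.45, a_32 = 54/360 = 0.15
  a_13 = 50/250 = 0.20, a_23 = 62.5/250 = 0.25, a_33 = 62.5/250 = 0.25
I − A =
  [   0.90    -0.30    -0.20]
  [  -0.40     0.55    -0.25]
  [  -0.10    -0.15     0.75]
Cofactors of I−A, C_ij = (−1)^(i+j)·(minor ij) (rows/columns in the sector order above):
  C_11 = (0.55)(0.75) − (-0.25)(-0.15) = 0.3750
  C_12 = −[(-0.40)(0.75) − (-0.25)(-0.10)] = 0.3250
  C_13 = (-0.40)(-0.15) − (0.55)(-0.10) = 0.1150
  C_21 = −[(-0.30)(0.75) − (-0.20)(-0.15)] = 0.2550
  C_22 = (0.90)(0.75) − (-0.20)(-0.10) = 0.6550
  C_23 = −[(0.90)(-0.15) − (-0.30)(-0.10)] = 0.1650
  C_31 = (-0.30)(-0.25) − (-0.20)(0.55) = 0.1850
  C_32 = −[(0.90)(-0.25) − (-0.20)(-0.40)] = 0.3050
  C_33 = (0.90)(0.55) − (-0.30)(-0.40) = 0.3750
det(I−A) = Σ_j (I−A)_1j·C_1j = (0.90)(0.3750) + (-0.30)(0.3250) + (-0.20)(0.1150) = 0.2170
adj(I−A) = Cᵀ =
  [ 0.3750   0.2550   0.1850]
  [ 0.3250   0.6550   0.3050]
  [ 0.1150   0.1650   0.3750]
(I − A)⁻¹ = adj(I−A) / det(I−A) ≈
  [   1.7281     1.1751     0.8525]
  [   1.4977     3.0184     1.4055]
  [   0.5300     0.7604     1.7281]
Δx = (I − A)⁻¹ Δd with Δd having -30 in the Packaging component and 0 elsewhere.
So Δx_3 = L_31 · (-30), where L_31 = adj(I−A)_31 / det(I−A) = 0.1150 / 0.2170.
Δx_3 = 0.1150 × (-30) / 0.2170 = -3.45 / 0.2170 ≈ -15.9.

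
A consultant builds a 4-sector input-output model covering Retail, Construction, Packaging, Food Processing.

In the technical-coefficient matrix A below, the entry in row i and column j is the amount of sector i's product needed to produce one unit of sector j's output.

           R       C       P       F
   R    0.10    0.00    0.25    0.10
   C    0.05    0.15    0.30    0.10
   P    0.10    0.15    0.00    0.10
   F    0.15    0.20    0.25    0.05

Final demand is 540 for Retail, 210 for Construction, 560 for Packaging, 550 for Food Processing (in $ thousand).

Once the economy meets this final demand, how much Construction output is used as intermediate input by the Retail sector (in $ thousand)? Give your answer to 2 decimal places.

z_CR = 48.47

I − A =
  [   0.90     0.00    -0.25    -0.10]
  [  -0.05     0.85    -0.30    -0.10]
  [  -0.10    -0.15     1.00    -0.10]
  [  -0.15    -0.20    -0.25     0.95]
Compute the cofactors C_ij = (−1)^(i+j)·(3×3 minor ij) of I−A; the adjugate is their transpose:
adj(I−A) = Cᵀ =
  [ 0.713750   0.064375   0.224125   0.105500]
  [ 0.096750   0.787500   0.291375   0.123750]
  [ 0.101875   0.146000   0.695000   0.099250]
  [ 0.159875   0.214375   0.279625   0.701375]
det(I−A) = Σ_j (I−A)_1j·C_1j = (0.90)(0.713750) + (0.00)(0.096750) + (-0.25)(0.101875) + (-0.10)(0.159875) = 0.60091875
(I − A)⁻¹ = adj(I−A) / det(I−A) ≈
  [   1.1878     0.1071     0.3730     0.1756]
  [   0.1610     1.3105     0.4849     0.2059]
  [   0.1695     0.2430     1.1566     0.1652]
  [   0.2661     0.3567     0.4653     1.1672]
First solve x = (I − A)⁻¹ d = adj(I−A)·d / det(I−A); in particular x_R = (0.713750·540 + 0.064375·210 + 0.224125·560 + 0.105500·550) / 0.60091875 = 582.47875 / 0.60091875 ≈ 969.3137.
Intermediate flow from C to R: z_CR = a_CR · x_R = 0.05 × 582.47875 / 0.60091875 = 29.1239375 / 0.60091875 ≈ 48.47.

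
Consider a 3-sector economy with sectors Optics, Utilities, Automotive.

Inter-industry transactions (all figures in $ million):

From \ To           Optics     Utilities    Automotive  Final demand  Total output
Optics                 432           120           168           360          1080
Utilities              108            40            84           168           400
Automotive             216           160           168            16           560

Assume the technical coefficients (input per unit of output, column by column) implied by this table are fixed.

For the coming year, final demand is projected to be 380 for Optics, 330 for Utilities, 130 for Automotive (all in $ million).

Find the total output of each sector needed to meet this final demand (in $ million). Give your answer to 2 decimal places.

Technical coefficients a_ij = z_ij / X_j:
  a_11 = 432/1080 = 0.40, a_21 = 108/1080 = 0.10, a_31 = 216/1080 = 0.20
  a_12 = 120/400 = 0.30, a_22 = 40/400 = 0.10, a_32 = 160/400 = 0.40
  a_13 = 168/560 = 0.30, a_23 = 84/560 = 0.15, a_33 = 168/560 = 0.30
I − A =
  [   0.60    -0.30    -0.30]
  [  -0.10     0.90    -0.15]
  [  -0.20    -0.40     0.70]
Cofactors of I−A, C_ij = (−1)^(i+j)·(minor ij) (rows/columns in the sector order above):
  C_11 = (0.90)(0.70) − (-0.15)(-0.40) = 0.5700
  C_12 = −[(-0.10)(0.70) − (-0.15)(-0.20)] = 0.1000
  C_13 = (-0.10)(-0.40) − (0.90)(-0.20) = 0.2200
  C_21 = −[(-0.30)(0.70) − (-0.30)(-0.40)] = 0.3300
  C_22 = (0.60)(0.70) − (-0.30)(-0.20) = 0.3600
  C_23 = −[(0.60)(-0.40) − (-0.30)(-0.20)] = 0.3000
  C_31 = (-0.30)(-0.15) − (-0.30)(0.90) = 0.3150
  C_32 = −[(0.60)(-0.15) − (-0.30)(-0.10)] = 0.1200
  C_33 = (0.60)(0.90) − (-0.30)(-0.10) = 0.5100
det(I−A) = Σ_j (I−A)_1j·C_1j = (0.60)(0.5700) + (-0.30)(0.1000) + (-0.30)(0.2200) = 0.2460
adj(I−A) = Cᵀ =
  [ 0.5700   0.3300   0.3150]
  [ 0.1000   0.3600   0.1200]
  [ 0.2200   0.3000   0.5100]
(I − A)⁻¹ = adj(I−A) / det(I−A) ≈
  [   2.3171     1.3415     1.2805]
  [   0.4065     1.4634     0.4878]
  [   0.8943     1.2195     2.0732]
x = (I − A)⁻¹ d = adj(I−A)·d / det(I−A), with det(I−A) = 0.2460:
  x_1 = (0.5700·380 + 0.3300·330 + 0.3150·130) / 0.2460 = 366.45 / 0.2460 ≈ 1489.63
  x_2 = (0.1000·380 + 0.3600·330 + 0.1200·130) / 0.2460 = 172.40 / 0.2460 ≈ 700.81
  x_3 = (0.2200·380 + 0.3000·330 + 0.5100·130) / 0.2460 = 248.90 / 0.2460 ≈ 1011.79

x_1 = 1489.63, x_2 = 700.81, x_3 = 1011.79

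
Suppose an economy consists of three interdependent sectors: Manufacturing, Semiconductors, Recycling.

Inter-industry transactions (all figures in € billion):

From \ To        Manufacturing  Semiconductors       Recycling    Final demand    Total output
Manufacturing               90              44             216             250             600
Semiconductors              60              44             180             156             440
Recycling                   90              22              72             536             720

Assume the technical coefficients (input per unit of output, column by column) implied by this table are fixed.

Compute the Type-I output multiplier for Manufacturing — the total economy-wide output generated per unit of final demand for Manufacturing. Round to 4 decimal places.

Technical coefficients a_ij = z_ij / X_j:
  a_MM = 90/600 = 0.15, a_SM = 60/600 = 0.10, a_RM = 90/600 = 0.15
  a_MS = 44/440 = 0.10, a_SS = 44/440 = 0.10, a_RS = 22/440 = 0.05
  a_MR = 216/720 = 0.30, a_SR = 180/720 = 0.25, a_RR = 72/720 = 0.10
I − A =
  [   0.85    -0.10    -0.30]
  [  -0.10     0.90    -0.25]
  [  -0.15    -0.05     0.90]
Cofactors of I−A, C_ij = (−1)^(i+j)·(minor ij) (rows/columns in the sector order above):
  C_11 = (0.90)(0.90) − (-0.25)(-0.05) = 0.7975
  C_12 = −[(-0.10)(0.90) − (-0.25)(-0.15)] = 0.1275
  C_13 = (-0.10)(-0.05) − (0.90)(-0.15) = 0.1400
  C_21 = −[(-0.10)(0.90) − (-0.30)(-0.05)] = 0.1050
  C_22 = (0.85)(0.90) − (-0.30)(-0.15) = 0.7200
  C_23 = −[(0.85)(-0.05) − (-0.10)(-0.15)] = 0.0575
  C_31 = (-0.10)(-0.25) − (-0.30)(0.90) = 0.2950
  C_32 = −[(0.85)(-0.25) − (-0.30)(-0.10)] = 0.2425
  C_33 = (0.85)(0.90) − (-0.10)(-0.10) = 0.7550
det(I−A) = Σ_j (I−A)_1j·C_1j = (0.85)(0.7975) + (-0.10)(0.1275) + (-0.30)(0.1400) = 0.623125
adj(I−A) = Cᵀ =
  [ 0.7975   0.1050   0.2950]
  [ 0.1275   0.7200   0.2425]
  [ 0.1400   0.0575   0.7550]
(I − A)⁻¹ = adj(I−A) / det(I−A) ≈
  [   1.27984     0.16851     0.47342]
  [   0.20461     1.15547     0.38917]
  [   0.22467     0.09228     1.21163]
The output multiplier for sector j is the column-j sum of the Leontief inverse (I − A)⁻¹ = adj(I−A) / det(I−A).
Column M of adj(I−A): (0.7975, 0.1275, 0.1400); det(I−A) = 0.623125.
m_M = (0.7975 + 0.1275 + 0.1400) / 0.623125 = 1.065 / 0.623125 ≈ 1.7091.

m_M = 1.7091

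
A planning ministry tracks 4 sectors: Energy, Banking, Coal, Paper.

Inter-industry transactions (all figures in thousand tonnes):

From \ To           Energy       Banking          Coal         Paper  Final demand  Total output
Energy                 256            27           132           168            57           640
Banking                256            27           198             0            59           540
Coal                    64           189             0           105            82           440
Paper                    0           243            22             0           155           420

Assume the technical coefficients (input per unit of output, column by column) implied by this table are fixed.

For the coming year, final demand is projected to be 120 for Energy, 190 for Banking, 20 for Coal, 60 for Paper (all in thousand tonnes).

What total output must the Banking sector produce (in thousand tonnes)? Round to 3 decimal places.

x_2 = 743.467

Technical coefficients a_ij = z_ij / X_j:
  a_11 = 256/640 = 0.40, a_21 = 256/640 = 0.40, a_31 = 64/640 = 0.10, a_41 = 0/640 = 0.00
  a_12 = 27/540 = 0.05, a_22 = 27/540 = 0.05, a_32 = 189/540 = 0.35, a_42 = 243/540 = 0.45
  a_13 = 132/440 = 0.30, a_23 = 198/440 = 0.45, a_33 = 0/440 = 0.00, a_43 = 22/440 = 0.05
  a_14 = 168/420 = 0.40, a_24 = 0/420 = 0.00, a_34 = 105/420 = 0.25, a_44 = 0/420 = 0.00
I − A =
  [   0.60    -0.05    -0.30    -0.40]
  [  -0.40     0.95    -0.45     0.00]
  [  -0.10    -0.35     1.00    -0.25]
  [   0.00    -0.45    -0.05     1.00]
Compute the cofactors C_ij = (−1)^(i+j)·(3×3 minor ij) of I−A; the adjugate is their transpose:
adj(I−A) = Cᵀ =
  [ 0.730000   0.375125   0.407500   0.393875]
  [ 0.440000   0.560500   0.398000   0.275500]
  [ 0.280000   0.300500   0.478000   0.231500]
  [ 0.212000   0.267250   0.203000   0.382750]
det(I−A) = Σ_j (I−A)_1j·C_1j = (0.60)(0.730000) + (-0.05)(0.440000) + (-0.30)(0.280000) + (-0.40)(0.212000) = 0.2472
(I − A)⁻¹ = adj(I−A) / det(I−A) ≈
  [   2.9531     1.5175     1.6485     1.5933]
  [   1.7799     2.2674     1.6100     1.1145]
  [   1.1327     1.2156     1.9337     0.9365]
  [   0.8576     1.0811     0.8212     1.5483]
x = (I − A)⁻¹ d = adj(I−A)·d / det(I−A), with det(I−A) = 0.2472:
  x_1 = (0.730000·120 + 0.375125·190 + 0.407500·20 + 0.393875·60) / 0.2472 = 190.65625 / 0.2472 ≈ 771.263
  x_2 = (0.440000·120 + 0.560500·190 + 0.398000·20 + 0.275500·60) / 0.2472 = 183.785 / 0.2472 ≈ 743.467
  x_3 = (0.280000·120 + 0.300500·190 + 0.478000·20 + 0.231500·60) / 0.2472 = 114.145 / 0.2472 ≈ 461.752
  x_4 = (0.212000·120 + 0.267250·190 + 0.203000·20 + 0.382750·60) / 0.2472 = 103.2425 / 0.2472 ≈ 417.648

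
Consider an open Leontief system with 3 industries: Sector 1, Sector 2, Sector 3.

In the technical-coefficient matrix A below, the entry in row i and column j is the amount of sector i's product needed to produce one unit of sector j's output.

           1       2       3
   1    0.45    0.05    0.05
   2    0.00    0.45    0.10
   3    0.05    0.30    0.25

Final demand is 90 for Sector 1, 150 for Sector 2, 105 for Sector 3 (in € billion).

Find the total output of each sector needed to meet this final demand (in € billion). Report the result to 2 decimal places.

x_1 = 218.98, x_2 = 324.43, x_3 = 284.37

I − A =
  [   0.55    -0.05    -0.05]
  [   0.00     0.55    -0.10]
  [  -0.05    -0.30     0.75]
Cofactors of I−A, C_ij = (−1)^(i+j)·(minor ij) (rows/columns in the sector order above):
  C_11 = (0.55)(0.75) − (-0.10)(-0.30) = 0.3825
  C_12 = −[(0.00)(0.75) − (-0.10)(-0.05)] = 0.0050
  C_13 = (0.00)(-0.30) − (0.55)(-0.05) = 0.0275
  C_21 = −[(-0.05)(0.75) − (-0.05)(-0.30)] = 0.0525
  C_22 = (0.55)(0.75) − (-0.05)(-0.05) = 0.4100
  C_23 = −[(0.55)(-0.30) − (-0.05)(-0.05)] = 0.1675
  C_31 = (-0.05)(-0.10) − (-0.05)(0.55) = 0.0325
  C_32 = −[(0.55)(-0.10) − (-0.05)(0.00)] = 0.0550
  C_33 = (0.55)(0.55) − (-0.05)(0.00) = 0.3025
det(I−A) = Σ_j (I−A)_1j·C_1j = (0.55)(0.3825) + (-0.05)(0.0050) + (-0.05)(0.0275) = 0.20875
adj(I−A) = Cᵀ =
  [ 0.3825   0.0525   0.0325]
  [ 0.0050   0.4100   0.0550]
  [ 0.0275   0.1675   0.3025]
(I − A)⁻¹ = adj(I−A) / det(I−A) ≈
  [   1.8323     0.2515     0.1557]
  [   0.0240     1.9641     0.2635]
  [   0.1317     0.8024     1.4491]
x = (I − A)⁻¹ d = adj(I−A)·d / det(I−A), with det(I−A) = 0.20875:
  x_1 = (0.3825·90 + 0.0525·150 + 0.0325·105) / 0.20875 = 45.7125 / 0.20875 ≈ 218.98
  x_2 = (0.0050·90 + 0.4100·150 + 0.0550·105) / 0.20875 = 67.725 / 0.20875 ≈ 324.43
  x_3 = (0.0275·90 + 0.1675·150 + 0.3025·105) / 0.20875 = 59.3625 / 0.20875 ≈ 284.37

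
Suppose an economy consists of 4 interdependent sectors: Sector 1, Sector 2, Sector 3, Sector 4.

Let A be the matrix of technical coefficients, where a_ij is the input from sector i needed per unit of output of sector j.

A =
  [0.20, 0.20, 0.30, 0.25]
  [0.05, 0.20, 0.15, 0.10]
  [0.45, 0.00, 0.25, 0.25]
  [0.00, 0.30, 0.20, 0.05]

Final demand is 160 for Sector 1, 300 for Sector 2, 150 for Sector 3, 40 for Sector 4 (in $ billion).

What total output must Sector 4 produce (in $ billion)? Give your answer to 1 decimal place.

I − A =
  [   0.80    -0.20    -0.30    -0.25]
  [  -0.05     0.80    -0.15    -0.10]
  [  -0.45     0.00     0.75    -0.25]
  [   0.00    -0.30    -0.20     0.95]
Compute the cofactors C_ij = (−1)^(i+j)·(3×3 minor ij) of I−A; the adjugate is their transpose:
adj(I−A) = Cᵀ =
  [ 0.49625   0.21125   0.30275   0.23250]
  [ 0.10625   0.37925   0.14675   0.10650]
  [ 0.33225   0.17925   0.57075   0.25650]
  [ 0.10350   0.15750   0.16650   0.35100]
det(I−A) = Σ_j (I−A)_1j·C_1j = (0.80)(0.49625) + (-0.20)(0.10625) + (-0.30)(0.33225) + (-0.25)(0.10350) = 0.2502
(I − A)⁻¹ = adj(I−A) / det(I−A) ≈
  [   1.9834     0.8443     1.2100     0.9293]
  [   0.4247     1.5158     0.5865     0.4257]
  [   1.3279     0.7164     2.2812     1.0252]
  [   0.4137     0.6295     0.6655     1.4029]
x = (I − A)⁻¹ d = adj(I−A)·d / det(I−A), with det(I−A) = 0.2502:
  x_1 = (0.49625·160 + 0.21125·300 + 0.30275·150 + 0.23250·40) / 0.2502 = 197.4875 / 0.2502 ≈ 789.3
  x_2 = (0.10625·160 + 0.37925·300 + 0.14675·150 + 0.10650·40) / 0.2502 = 157.0475 / 0.2502 ≈ 627.7
  x_3 = (0.33225·160 + 0.17925·300 + 0.57075·150 + 0.25650·40) / 0.2502 = 202.8075 / 0.2502 ≈ 810.6
  x_4 = (0.10350·160 + 0.15750·300 + 0.16650·150 + 0.35100·40) / 0.2502 = 102.825 / 0.2502 ≈ 411.0

x_4 = 411.0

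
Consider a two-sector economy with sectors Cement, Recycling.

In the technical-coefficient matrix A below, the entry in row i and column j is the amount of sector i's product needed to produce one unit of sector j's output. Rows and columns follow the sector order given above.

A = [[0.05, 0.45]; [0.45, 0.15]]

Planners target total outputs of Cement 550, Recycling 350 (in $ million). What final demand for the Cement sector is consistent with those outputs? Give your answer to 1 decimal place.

d_C = 365.0

I − A =
  [   0.95    -0.45]
  [  -0.45     0.85]
d = (I − A) x:
  d_C = (+0.95)·550 + (-0.45)·350 = 365.0
  d_R = (-0.45)·550 + (+0.85)·350 = 50.0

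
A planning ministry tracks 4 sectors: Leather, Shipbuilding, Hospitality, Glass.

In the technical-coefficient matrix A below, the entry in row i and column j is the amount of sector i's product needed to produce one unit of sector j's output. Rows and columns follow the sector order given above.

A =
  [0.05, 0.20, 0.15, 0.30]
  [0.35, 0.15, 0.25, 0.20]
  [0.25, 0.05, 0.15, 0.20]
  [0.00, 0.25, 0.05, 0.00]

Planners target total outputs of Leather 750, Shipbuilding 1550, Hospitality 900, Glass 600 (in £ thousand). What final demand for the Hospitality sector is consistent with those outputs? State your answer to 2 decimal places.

d_H = 380.00

I − A =
  [   0.95    -0.20    -0.15    -0.30]
  [  -0.35     0.85    -0.25    -0.20]
  [  -0.25    -0.05     0.85    -0.20]
  [   0.00    -0.25    -0.05     1.00]
d = (I − A) x:
  d_L = (+0.95)·750 + (-0.20)·1550 + (-0.15)·900 + (-0.30)·600 = 87.50
  d_S = (-0.35)·750 + (+0.85)·1550 + (-0.25)·900 + (-0.20)·600 = 710.00
  d_H = (-0.25)·750 + (-0.05)·1550 + (+0.85)·900 + (-0.20)·600 = 380.00
  d_G = (+0.00)·750 + (-0.25)·1550 + (-0.05)·900 + (+1.00)·600 = 167.50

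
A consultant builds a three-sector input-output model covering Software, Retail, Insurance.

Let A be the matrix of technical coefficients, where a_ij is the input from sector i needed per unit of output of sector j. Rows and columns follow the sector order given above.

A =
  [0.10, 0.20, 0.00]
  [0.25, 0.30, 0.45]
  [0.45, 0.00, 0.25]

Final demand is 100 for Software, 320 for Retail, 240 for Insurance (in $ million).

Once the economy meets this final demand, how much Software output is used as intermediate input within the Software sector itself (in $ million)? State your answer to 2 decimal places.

z_SS = 30.95

I − A =
  [   0.90    -0.20     0.00]
  [  -0.25     0.70    -0.45]
  [  -0.45     0.00     0.75]
Cofactors of I−A, C_ij = (−1)^(i+j)·(minor ij) (rows/columns in the sector order above):
  C_11 = (0.70)(0.75) − (-0.45)(0.00) = 0.5250
  C_12 = −[(-0.25)(0.75) − (-0.45)(-0.45)] = 0.3900
  C_13 = (-0.25)(0.00) − (0.70)(-0.45) = 0.3150
  C_21 = −[(-0.20)(0.75) − (0.00)(0.00)] = 0.1500
  C_22 = (0.90)(0.75) − (0.00)(-0.45) = 0.6750
  C_23 = −[(0.90)(0.00) − (-0.20)(-0.45)] = 0.0900
  C_31 = (-0.20)(-0.45) − (0.00)(0.70) = 0.0900
  C_32 = −[(0.90)(-0.45) − (0.00)(-0.25)] = 0.4050
  C_33 = (0.90)(0.70) − (-0.20)(-0.25) = 0.5800
det(I−A) = Σ_j (I−A)_1j·C_1j = (0.90)(0.5250) + (-0.20)(0.3900) + (0.00)(0.3150) = 0.3945
adj(I−A) = Cᵀ =
  [ 0.5250   0.1500   0.0900]
  [ 0.3900   0.6750   0.4050]
  [ 0.3150   0.0900   0.5800]
(I − A)⁻¹ = adj(I−A) / det(I−A) ≈
  [   1.3308     0.3802     0.2281]
  [   0.9886     1.7110     1.0266]
  [   0.7985     0.2281     1.4702]
First solve x = (I − A)⁻¹ d = adj(I−A)·d / det(I−A); in particular x_S = (0.5250·100 + 0.1500·320 + 0.0900·240) / 0.3945 = 122.10 / 0.3945 ≈ 309.5057.
Intermediate flow from S to S: z_SS = a_SS · x_S = 0.10 × 122.10 / 0.3945 = 12.21 / 0.3945 ≈ 30.95.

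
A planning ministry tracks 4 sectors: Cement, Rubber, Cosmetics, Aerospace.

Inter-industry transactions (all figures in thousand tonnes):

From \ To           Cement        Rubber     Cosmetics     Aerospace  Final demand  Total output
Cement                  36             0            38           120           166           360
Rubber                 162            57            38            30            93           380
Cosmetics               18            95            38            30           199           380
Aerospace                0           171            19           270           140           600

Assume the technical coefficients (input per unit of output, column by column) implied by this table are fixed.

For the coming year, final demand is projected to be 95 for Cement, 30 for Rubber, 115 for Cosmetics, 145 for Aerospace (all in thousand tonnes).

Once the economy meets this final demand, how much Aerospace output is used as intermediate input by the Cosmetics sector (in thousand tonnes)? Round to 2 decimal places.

Technical coefficients a_ij = z_ij / X_j:
  a_11 = 36/360 = 0.10, a_21 = 162/360 = 0.45, a_31 = 18/360 = 0.05, a_41 = 0/360 = 0.00
  a_12 = 0/380 = 0.00, a_22 = 57/380 = 0.15, a_32 = 95/380 = 0.25, a_42 = 171/380 = 0.45
  a_13 = 38/380 = 0.10, a_23 = 38/380 = 0.10, a_33 = 38/380 = 0.10, a_43 = 19/380 = 0.05
  a_14 = 120/600 = 0.20, a_24 = 30/600 = 0.05, a_34 = 30/600 = 0.05, a_44 = 270/600 = 0.45
I − A =
  [   0.90     0.00    -0.10    -0.20]
  [  -0.45     0.85    -0.10    -0.05]
  [  -0.05    -0.25     0.90    -0.05]
  [   0.00    -0.45    -0.05     0.55]
Compute the cofactors C_ij = (−1)^(i+j)·(3×3 minor ij) of I−A; the adjugate is their transpose:
adj(I−A) = Cᵀ =
  [ 0.38175   0.09950   0.06200   0.15350]
  [ 0.22450   0.44000   0.08100   0.12900]
  [ 0.09425   0.14850   0.36000   0.08050]
  [ 0.19225   0.37350   0.09900   0.65050]
det(I−A) = Σ_j (I−A)_1j·C_1j = (0.90)(0.38175) + (0.00)(0.22450) + (-0.10)(0.09425) + (-0.20)(0.19225) = 0.2957
(I − A)⁻¹ = adj(I−A) / det(I−A) ≈
  [   1.2910     0.3365     0.2097     0.5191]
  [   0.7592     1.4880     0.2739     0.4363]
  [   0.3187     0.5022     1.2175     0.2722]
  [   0.6502     1.2631     0.3348     2.1999]
First solve x = (I − A)⁻¹ d = adj(I−A)·d / det(I−A); in particular x_3 = (0.09425·95 + 0.14850·30 + 0.36000·115 + 0.08050·145) / 0.2957 = 66.48125 / 0.2957 ≈ 224.8267.
Intermediate flow from 4 to 3: z_43 = a_43 · x_3 = 0.05 × 66.48125 / 0.2957 = 3.3240625 / 0.2957 ≈ 11.24.

z_43 = 11.24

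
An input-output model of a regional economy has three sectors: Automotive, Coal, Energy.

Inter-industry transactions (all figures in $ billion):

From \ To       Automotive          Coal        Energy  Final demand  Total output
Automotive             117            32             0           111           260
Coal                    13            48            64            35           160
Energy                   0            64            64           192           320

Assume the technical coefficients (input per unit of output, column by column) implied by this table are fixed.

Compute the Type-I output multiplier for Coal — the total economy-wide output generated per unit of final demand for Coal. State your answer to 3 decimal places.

m_C = 3.203

Technical coefficients a_ij = z_ij / X_j:
  a_AA = 117/260 = 0.45, a_CA = 13/260 = 0.05, a_EA = 0/260 = 0.00
  a_AC = 32/160 = 0.20, a_CC = 48/160 = 0.30, a_EC = 64/160 = 0.40
  a_AE = 0/320 = 0.00, a_CE = 64/320 = 0.20, a_EE = 64/320 = 0.20
I − A =
  [   0.55    -0.20     0.00]
  [  -0.05     0.70    -0.20]
  [   0.00    -0.40     0.80]
Cofactors of I−A, C_ij = (−1)^(i+j)·(minor ij) (rows/columns in the sector order above):
  C_11 = (0.70)(0.80) − (-0.20)(-0.40) = 0.4800
  C_12 = −[(-0.05)(0.80) − (-0.20)(0.00)] = 0.0400
  C_13 = (-0.05)(-0.40) − (0.70)(0.00) = 0.0200
  C_21 = −[(-0.20)(0.80) − (0.00)(-0.40)] = 0.1600
  C_22 = (0.55)(0.80) − (0.00)(0.00) = 0.4400
  C_23 = −[(0.55)(-0.40) − (-0.20)(0.00)] = 0.2200
  C_31 = (-0.20)(-0.20) − (0.00)(0.70) = 0.0400
  C_32 = −[(0.55)(-0.20) − (0.00)(-0.05)] = 0.1100
  C_33 = (0.55)(0.70) − (-0.20)(-0.05) = 0.3750
det(I−A) = Σ_j (I−A)_1j·C_1j = (0.55)(0.4800) + (-0.20)(0.0400) + (0.00)(0.0200) = 0.2560
adj(I−A) = Cᵀ =
  [ 0.4800   0.1600   0.0400]
  [ 0.0400   0.4400   0.1100]
  [ 0.0200   0.2200   0.3750]
(I − A)⁻¹ = adj(I−A) / det(I−A) ≈
  [   1.8750     0.6250     0.1563]
  [   0.1563     1.7188     0.4297]
  [   0.0781     0.8594     1.4648]
The output multiplier for sector j is the column-j sum of the Leontief inverse (I − A)⁻¹ = adj(I−A) / det(I−A).
Column C of adj(I−A): (0.1600, 0.4400, 0.2200); det(I−A) = 0.2560.
m_C = (0.1600 + 0.4400 + 0.2200) / 0.2560 = 0.82 / 0.2560 ≈ 3.203.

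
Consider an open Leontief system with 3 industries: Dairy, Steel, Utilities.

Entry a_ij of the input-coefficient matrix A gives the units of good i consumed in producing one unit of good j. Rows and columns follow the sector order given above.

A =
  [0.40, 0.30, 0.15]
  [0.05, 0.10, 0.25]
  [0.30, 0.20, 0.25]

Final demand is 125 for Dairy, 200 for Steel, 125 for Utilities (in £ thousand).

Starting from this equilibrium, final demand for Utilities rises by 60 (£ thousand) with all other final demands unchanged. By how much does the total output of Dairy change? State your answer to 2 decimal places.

I − A =
  [   0.60    -0.30    -0.15]
  [  -0.05     0.90    -0.25]
  [  -0.30    -0.20     0.75]
Cofactors of I−A, C_ij = (−1)^(i+j)·(minor ij) (rows/columns in the sector order above):
  C_11 = (0.90)(0.75) − (-0.25)(-0.20) = 0.6250
  C_12 = −[(-0.05)(0.75) − (-0.25)(-0.30)] = 0.1125
  C_13 = (-0.05)(-0.20) − (0.90)(-0.30) = 0.2800
  C_21 = −[(-0.30)(0.75) − (-0.15)(-0.20)] = 0.2550
  C_22 = (0.60)(0.75) − (-0.15)(-0.30) = 0.4050
  C_23 = −[(0.60)(-0.20) − (-0.30)(-0.30)] = 0.2100
  C_31 = (-0.30)(-0.25) − (-0.15)(0.90) = 0.2100
  C_32 = −[(0.60)(-0.25) − (-0.15)(-0.05)] = 0.1575
  C_33 = (0.60)(0.90) − (-0.30)(-0.05) = 0.5250
det(I−A) = Σ_j (I−A)_1j·C_1j = (0.60)(0.6250) + (-0.30)(0.1125) + (-0.15)(0.2800) = 0.29925
adj(I−A) = Cᵀ =
  [ 0.6250   0.2550   0.2100]
  [ 0.1125   0.4050   0.1575]
  [ 0.2800   0.2100   0.5250]
(I − A)⁻¹ = adj(I−A) / det(I−A) ≈
  [   2.0886     0.8521     0.7018]
  [   0.3759     1.3534     0.5263]
  [   0.9357     0.7018     1.7544]
Δx = (I − A)⁻¹ Δd with Δd having +60 in the Utilities component and 0 elsewhere.
So Δx_1 = L_13 · (+60), where L_13 = adj(I−A)_13 / det(I−A) = 0.2100 / 0.29925.
Δx_1 = 0.2100 × (+60) / 0.29925 = 12.60 / 0.29925 ≈ 42.11.

Δx_1 = 42.11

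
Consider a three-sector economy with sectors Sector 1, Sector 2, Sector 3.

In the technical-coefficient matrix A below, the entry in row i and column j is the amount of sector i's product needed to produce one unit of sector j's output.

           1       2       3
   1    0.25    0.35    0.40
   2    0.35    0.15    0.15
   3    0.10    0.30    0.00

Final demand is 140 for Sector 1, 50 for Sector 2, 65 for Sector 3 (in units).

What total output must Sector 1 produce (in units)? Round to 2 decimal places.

I − A =
  [   0.75    -0.35    -0.40]
  [  -0.35     0.85    -0.15]
  [  -0.10    -0.30     1.00]
Cofactors of I−A, C_ij = (−1)^(i+j)·(minor ij) (rows/columns in the sector order above):
  C_11 = (0.85)(1.00) − (-0.15)(-0.30) = 0.8050
  C_12 = −[(-0.35)(1.00) − (-0.15)(-0.10)] = 0.3650
  C_13 = (-0.35)(-0.30) − (0.85)(-0.10) = 0.1900
  C_21 = −[(-0.35)(1.00) − (-0.40)(-0.30)] = 0.4700
  C_22 = (0.75)(1.00) − (-0.40)(-0.10) = 0.7100
  C_23 = −[(0.75)(-0.30) − (-0.35)(-0.10)] = 0.2600
  C_31 = (-0.35)(-0.15) − (-0.40)(0.85) = 0.3925
  C_32 = −[(0.75)(-0.15) − (-0.40)(-0.35)] = 0.2525
  C_33 = (0.75)(0.85) − (-0.35)(-0.35) = 0.5150
det(I−A) = Σ_j (I−A)_1j·C_1j = (0.75)(0.8050) + (-0.35)(0.3650) + (-0.40)(0.1900) = 0.4000
adj(I−A) = Cᵀ =
  [ 0.8050   0.4700   0.3925]
  [ 0.3650   0.7100   0.2525]
  [ 0.1900   0.2600   0.5150]
(I − A)⁻¹ = adj(I−A) / det(I−A) ≈
  [   2.0125     1.1750     0.9813]
  [   0.9125     1.7750     0.6313]
  [   0.4750     0.6500     1.2875]
x = (I − A)⁻¹ d = adj(I−A)·d / det(I−A), with det(I−A) = 0.4000:
  x_1 = (0.8050·140 + 0.4700·50 + 0.3925·65) / 0.4000 = 161.7125 / 0.4000 ≈ 404.28
  x_2 = (0.3650·140 + 0.7100·50 + 0.2525·65) / 0.4000 = 103.0125 / 0.4000 ≈ 257.53
  x_3 = (0.1900·140 + 0.2600·50 + 0.5150·65) / 0.4000 = 73.075 / 0.4000 ≈ 182.69

x_1 = 404.28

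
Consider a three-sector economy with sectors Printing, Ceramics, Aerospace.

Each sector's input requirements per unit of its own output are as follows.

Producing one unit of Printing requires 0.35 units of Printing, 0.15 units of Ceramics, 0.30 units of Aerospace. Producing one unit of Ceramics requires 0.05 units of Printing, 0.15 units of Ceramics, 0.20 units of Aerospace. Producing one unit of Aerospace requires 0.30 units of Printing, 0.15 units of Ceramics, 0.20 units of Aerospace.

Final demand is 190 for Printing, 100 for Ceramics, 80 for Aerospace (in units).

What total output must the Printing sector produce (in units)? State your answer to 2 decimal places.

I − A =
  [   0.65    -0.05    -0.30]
  [  -0.15     0.85    -0.15]
  [  -0.30    -0.20     0.80]
Cofactors of I−A, C_ij = (−1)^(i+j)·(minor ij) (rows/columns in the sector order above):
  C_11 = (0.85)(0.80) − (-0.15)(-0.20) = 0.6500
  C_12 = −[(-0.15)(0.80) − (-0.15)(-0.30)] = 0.1650
  C_13 = (-0.15)(-0.20) − (0.85)(-0.30) = 0.2850
  C_21 = −[(-0.05)(0.80) − (-0.30)(-0.20)] = 0.1000
  C_22 = (0.65)(0.80) − (-0.30)(-0.30) = 0.4300
  C_23 = −[(0.65)(-0.20) − (-0.05)(-0.30)] = 0.1450
  C_31 = (-0.05)(-0.15) − (-0.30)(0.85) = 0.2625
  C_32 = −[(0.65)(-0.15) − (-0.30)(-0.15)] = 0.1425
  C_33 = (0.65)(0.85) − (-0.05)(-0.15) = 0.5450
det(I−A) = Σ_j (I−A)_1j·C_1j = (0.65)(0.6500) + (-0.05)(0.1650) + (-0.30)(0.2850) = 0.32875
adj(I−A) = Cᵀ =
  [ 0.6500   0.1000   0.2625]
  [ 0.1650   0.4300   0.1425]
  [ 0.2850   0.1450   0.5450]
(I − A)⁻¹ = adj(I−A) / det(I−A) ≈
  [   1.9772     0.3042     0.7985]
  [   0.5019     1.3080     0.4335]
  [   0.8669     0.4411     1.6578]
x = (I − A)⁻¹ d = adj(I−A)·d / det(I−A), with det(I−A) = 0.32875:
  x_P = (0.6500·190 + 0.1000·100 + 0.2625·80) / 0.32875 = 154.50 / 0.32875 ≈ 469.96
  x_C = (0.1650·190 + 0.4300·100 + 0.1425·80) / 0.32875 = 85.75 / 0.32875 ≈ 260.84
  x_A = (0.2850·190 + 0.1450·100 + 0.5450·80) / 0.32875 = 112.25 / 0.32875 ≈ 341.44

x_P = 469.96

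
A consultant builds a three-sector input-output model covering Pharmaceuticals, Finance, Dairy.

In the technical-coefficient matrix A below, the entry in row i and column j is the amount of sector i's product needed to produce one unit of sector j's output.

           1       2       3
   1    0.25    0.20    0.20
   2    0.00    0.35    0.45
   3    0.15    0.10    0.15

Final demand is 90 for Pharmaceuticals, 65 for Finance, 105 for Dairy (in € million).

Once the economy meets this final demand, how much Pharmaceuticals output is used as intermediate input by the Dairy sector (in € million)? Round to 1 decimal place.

z_13 = 38.4

I − A =
  [   0.75    -0.20    -0.20]
  [   0.00     0.65    -0.45]
  [  -0.15    -0.10     0.85]
Cofactors of I−A, C_ij = (−1)^(i+j)·(minor ij) (rows/columns in the sector order above):
  C_11 = (0.65)(0.85) − (-0.45)(-0.10) = 0.5075
  C_12 = −[(0.00)(0.85) − (-0.45)(-0.15)] = 0.0675
  C_13 = (0.00)(-0.10) − (0.65)(-0.15) = 0.0975
  C_21 = −[(-0.20)(0.85) − (-0.20)(-0.10)] = 0.1900
  C_22 = (0.75)(0.85) − (-0.20)(-0.15) = 0.6075
  C_23 = −[(0.75)(-0.10) − (-0.20)(-0.15)] = 0.1050
  C_31 = (-0.20)(-0.45) − (-0.20)(0.65) = 0.2200
  C_32 = −[(0.75)(-0.45) − (-0.20)(0.00)] = 0.3375
  C_33 = (0.75)(0.65) − (-0.20)(0.00) = 0.4875
det(I−A) = Σ_j (I−A)_1j·C_1j = (0.75)(0.5075) + (-0.20)(0.0675) + (-0.20)(0.0975) = 0.347625
adj(I−A) = Cᵀ =
  [ 0.5075   0.1900   0.2200]
  [ 0.0675   0.6075   0.3375]
  [ 0.0975   0.1050   0.4875]
(I − A)⁻¹ = adj(I−A) / det(I−A) ≈
  [   1.4599     0.5466     0.6329]
  [   0.1942     1.7476     0.9709]
  [   0.2805     0.3020     1.4024]
First solve x = (I − A)⁻¹ d = adj(I−A)·d / det(I−A); in particular x_3 = (0.0975·90 + 0.1050·65 + 0.4875·105) / 0.347625 = 66.7875 / 0.347625 ≈ 192.125.
Intermediate flow from 1 to 3: z_13 = a_13 · x_3 = 0.20 × 66.7875 / 0.347625 = 13.3575 / 0.347625 ≈ 38.4.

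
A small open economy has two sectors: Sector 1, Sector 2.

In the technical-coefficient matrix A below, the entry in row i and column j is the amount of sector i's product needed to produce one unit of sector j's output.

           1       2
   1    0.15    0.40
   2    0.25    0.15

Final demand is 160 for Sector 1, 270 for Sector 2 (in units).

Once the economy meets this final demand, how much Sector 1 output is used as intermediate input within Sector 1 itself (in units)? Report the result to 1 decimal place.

I − A =
  [   0.85    -0.40]
  [  -0.25     0.85]
det(I−A) = (0.85)(0.85) − (-0.40)(-0.25) = 0.6225
adj(I−A) = [[0.85, 0.40], [0.25, 0.85]]
(I − A)⁻¹ = adj(I−A) / det(I−A) ≈
  [   1.3655     0.6426]
  [   0.4016     1.3655]
First solve x = (I − A)⁻¹ d = adj(I−A)·d / det(I−A); in particular x_1 = (0.85·160 + 0.40·270) / 0.6225 = 244.00 / 0.6225 ≈ 391.968.
Intermediate flow from 1 to 1: z_11 = a_11 · x_1 = 0.15 × 244.00 / 0.6225 = 36.60 / 0.6225 ≈ 58.8.

z_11 = 58.8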